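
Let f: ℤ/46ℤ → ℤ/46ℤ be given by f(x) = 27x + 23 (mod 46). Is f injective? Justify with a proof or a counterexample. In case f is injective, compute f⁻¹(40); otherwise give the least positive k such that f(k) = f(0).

33

If f(s) = f(t), then 27s ≡ 27t (mod 46). Because gcd(27, 46) = 1, we may cancel 27 to get s ≡ t (mod 46).
Thus f is injective.
We now compute 27⁻¹ mod 46 explicitly. Euclid's algorithm: 46 = 1·27 + 19, 27 = 1·19 + 8, 19 = 2·8 + 3, 8 = 2·3 + 2, 3 = 1·2 + 1; back-substituting gives 1 = 29·27 − 17·46, so 27⁻¹ ≡ 29 (mod 46).
Since f is injective, we compute f⁻¹(40): solve 27x + 23 ≡ 40 (mod 46), i.e. 27x ≡ 17 (mod 46).
Multiplying by 27⁻¹ = 29 gives x ≡ 29·17 = 493 = 10·46 + 33 ≡ 33 (mod 46).
Check: f(33) = 27·33 + 23 = 914 = 19·46 + 40 ≡ 40 (mod 46).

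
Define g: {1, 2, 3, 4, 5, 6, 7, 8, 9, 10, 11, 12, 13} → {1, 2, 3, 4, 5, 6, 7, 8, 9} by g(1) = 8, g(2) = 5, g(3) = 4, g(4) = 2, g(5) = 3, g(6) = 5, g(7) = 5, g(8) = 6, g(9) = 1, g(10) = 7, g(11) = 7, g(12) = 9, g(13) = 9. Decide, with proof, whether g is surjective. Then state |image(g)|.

Every element of the codomain has a preimage: 1 = g(9), 2 = g(4), 3 = g(5), 4 = g(3), 5 = g(2), 6 = g(8), 7 = g(10), 8 = g(1), 9 = g(12).
So g is surjective.
The image of g is {1, 2, 3, 4, 5, 6, 7, 8, 9}, which has 9 elements.

9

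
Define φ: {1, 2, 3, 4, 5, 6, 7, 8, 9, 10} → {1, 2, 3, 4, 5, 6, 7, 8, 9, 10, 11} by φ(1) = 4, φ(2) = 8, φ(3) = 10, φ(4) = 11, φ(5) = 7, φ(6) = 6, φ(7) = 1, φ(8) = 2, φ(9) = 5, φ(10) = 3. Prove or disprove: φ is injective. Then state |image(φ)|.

10

The values φ(1), …, φ(10) are 4, 8, 10, 11, 7, 6, 1, 2, 5, 3 — all distinct.
So φ(u) = φ(v) only when u = v, and φ is injective.
The image of φ is {1, 2, 3, 4, 5, 6, 7, 8, 10, 11}, which has 10 elements.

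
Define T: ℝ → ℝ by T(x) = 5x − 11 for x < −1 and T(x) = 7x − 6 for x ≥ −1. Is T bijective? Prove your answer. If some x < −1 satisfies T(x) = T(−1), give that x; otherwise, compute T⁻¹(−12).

-6/7

Both pieces are strictly increasing (slopes 5 and 7), so each is injective on its own interval.
The left piece maps (−∞, −1) onto (−∞, −16); the right piece maps [−1, ∞) onto [−13, ∞).
The images leave a gap (−16 has no preimage), so T is not surjective, hence not bijective.
Because the two images are disjoint, no x < −1 has T(x) = T(−1), so we compute T⁻¹(−12): −12 lies in [−13, ∞), so solve 7x − 6 = −12: x = (−12 + 6)/7 = −6/7.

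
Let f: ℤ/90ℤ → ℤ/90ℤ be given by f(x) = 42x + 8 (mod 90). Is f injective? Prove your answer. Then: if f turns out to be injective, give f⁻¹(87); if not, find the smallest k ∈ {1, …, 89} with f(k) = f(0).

We have gcd(42, 90) = 6 > 1. Taking s = 0 and t = 15: f(0) = 8 and f(15) = 42·15 + 8 = 638 ≡ 8 (mod 90).
So f(0) = f(15) while 0 ≠ 15, so f is not injective.
Since f is not injective, we find the least positive k with f(k) = f(0): this means 42k ≡ 0 (mod 90), i.e. 90 ∣ 42k. Since gcd(42, 90) = 6, dividing through by 6 this holds exactly when 15 ∣ 7k, and as gcd(7, 15) = 1, exactly when 15 ∣ k.
The smallest positive such k is 15.

15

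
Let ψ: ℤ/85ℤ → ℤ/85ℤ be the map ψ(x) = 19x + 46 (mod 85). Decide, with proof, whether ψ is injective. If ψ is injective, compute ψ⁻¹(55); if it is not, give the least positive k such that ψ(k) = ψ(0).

Recall: injectivity means: for all a, b in the domain, ψ(a) = ψ(b) implies a = b.
If ψ(a) = ψ(b), then 19a ≡ 19b (mod 85). Because gcd(19, 85) = 1, we may cancel 19 to get a ≡ b (mod 85).
So ψ is injective.
We now compute 19⁻¹ mod 85 explicitly. Euclid's algorithm: 85 = 4·19 + 9, 19 = 2·9 + 1; back-substituting gives 1 = 9·19 − 2·85, so 19⁻¹ ≡ 9 (mod 85).
Since ψ is injective, we compute ψ⁻¹(55): solve 19x + 46 ≡ 55 (mod 85), i.e. 19x ≡ 9 (mod 85).
Multiplying by 19⁻¹ = 9 gives x ≡ 9·9 = 81 ≡ 81 (mod 85).
Check: ψ(81) = 19·81 + 46 = 1585 = 18·85 + 55 ≡ 55 (mod 85).

81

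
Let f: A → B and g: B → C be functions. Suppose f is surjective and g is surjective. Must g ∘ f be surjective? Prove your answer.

Let c ∈ C. Since g is surjective, there is b ∈ B with g(b) = c. Since f is surjective, there is a ∈ A with f(a) = b.
Then (g ∘ f)(a) = g(b) = c. Hence g ∘ f is surjective.

surjective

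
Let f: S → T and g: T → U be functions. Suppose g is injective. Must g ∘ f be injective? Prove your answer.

not injective

No. Take S = {1, 2}, T = U = {1, 2, 3, 4, 5, 6}, f(1) = f(2) = 1, and g = identity (injective).
Then (g ∘ f)(1) = (g ∘ f)(2) = 1 with 1 ≠ 2, so g ∘ f is not injective.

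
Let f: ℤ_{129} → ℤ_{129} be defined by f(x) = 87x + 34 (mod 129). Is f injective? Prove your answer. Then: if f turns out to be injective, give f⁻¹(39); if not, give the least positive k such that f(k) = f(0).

We have gcd(87, 129) = 3 > 1. Taking s = 0 and t = 43: f(0) = 34 and f(43) = 87·43 + 34 = 3775 ≡ 34 (mod 129).
So f(0) = f(43) while 0 ≠ 43, so f is not injective.
Since f is not injective, we find the least positive k with f(k) = f(0): this means 87k ≡ 0 (mod 129), i.e. 129 ∣ 87k. Since gcd(87, 129) = 3, dividing through by 3 this holds exactly when 43 ∣ 29k, and as gcd(29, 43) = 1, exactly when 43 ∣ k.
The smallest positive such k is 43.

43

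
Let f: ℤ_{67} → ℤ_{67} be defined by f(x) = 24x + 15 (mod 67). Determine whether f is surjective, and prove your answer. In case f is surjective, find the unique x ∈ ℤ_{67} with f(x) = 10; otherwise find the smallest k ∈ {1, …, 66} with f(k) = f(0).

Recall: f is surjective if every y in the codomain equals f(x) for some x in the domain.
Since gcd(24, 67) = 1, 24 is invertible modulo 67. Euclid's algorithm: 67 = 2·24 + 19, 24 = 1·19 + 5, 19 = 3·5 + 4, 5 = 1·4 + 1; back-substituting gives 1 = 14·24 − 5·67, so 24⁻¹ ≡ 14 (mod 67).
For any y ∈ ℤ_{67}, x = 14(y − 15) mod 67 satisfies f(x) = 24·14(y − 15) + 15 ≡ y (since 24·14 ≡ 1 mod 67). So every y has a preimage.
Therefore f is surjective.
Since f is surjective, we find f⁻¹(10): we need 24x ≡ 10 − 15 ≡ 62 (mod 67). Using 24⁻¹ = 14: x ≡ 14·62 = 868 = 12·67 + 64, so x = 64.
Check: f(64) = 24·64 + 15 = 1551 = 23·67 + 10 ≡ 10 (mod 67).

64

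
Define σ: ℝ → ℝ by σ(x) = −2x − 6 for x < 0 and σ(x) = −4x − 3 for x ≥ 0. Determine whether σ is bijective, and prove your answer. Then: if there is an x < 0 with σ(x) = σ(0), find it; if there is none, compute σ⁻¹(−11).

-3/2

Both pieces are strictly decreasing (slopes −2 and −4), so each is injective on its own interval.
The left piece maps (−∞, 0) onto (−6, ∞); the right piece maps [0, ∞) onto (−∞, −3].
These images overlap. In particular σ(0) = −3 (right piece), and solving −2x − 6 = −3 on the left piece gives x = −3/2 < 0.
So σ(−3/2) = σ(0) with −3/2 ≠ 0, and σ is not injective, hence not bijective. This x = −3/2 is the requested value below 0.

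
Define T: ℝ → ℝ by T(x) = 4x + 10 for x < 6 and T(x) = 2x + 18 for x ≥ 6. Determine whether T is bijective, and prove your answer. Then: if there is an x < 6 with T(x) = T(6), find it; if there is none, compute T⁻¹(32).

Both pieces are strictly increasing (slopes 4 and 2), so each is injective on its own interval.
The left piece maps (−∞, 6) onto (−∞, 34); the right piece maps [6, ∞) onto [30, ∞).
These images overlap. In particular T(6) = 30 (right piece), and solving 4x + 10 = 30 on the left piece gives x = 5 < 6.
So T(5) = T(6) with 5 ≠ 6, and T is not injective, hence not bijective. This x = 5 is the requested value below 6.

5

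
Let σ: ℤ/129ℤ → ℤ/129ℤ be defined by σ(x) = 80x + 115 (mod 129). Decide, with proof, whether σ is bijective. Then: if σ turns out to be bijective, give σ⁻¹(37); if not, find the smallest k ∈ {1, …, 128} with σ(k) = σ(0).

By definition, σ is injective if σ(u) = σ(v) implies u = v.
Suppose σ(u) = σ(v) in ℤ/129ℤ. Then 80u + 115 ≡ 80v + 115 (mod 129), therefore 80(u − v) ≡ 0 (mod 129).
Since gcd(80, 129) = 1, 80 is invertible modulo 129, so u − v ≡ 0 (mod 129), i.e. u = v.
We now compute 80⁻¹ mod 129 explicitly. Euclid's algorithm: 129 = 1·80 + 49, 80 = 1·49 + 31, 49 = 1·31 + 18, 31 = 1·18 + 13, 18 = 1·13 + 5, 13 = 2·5 + 3, 5 = 1·3 + 2, 3 = 1·2 + 1; back-substituting gives 1 = 50·80 − 31·129, so 80⁻¹ ≡ 50 (mod 129).
Then y ↦ 50(y − 115) is a two-sided inverse to σ, so every y ∈ ℤ/129ℤ has a preimage.
Hence σ is bijective.
Since σ is bijective, we compute σ⁻¹(37): solve 80x + 115 ≡ 37 (mod 129), i.e. 80x ≡ 51 (mod 129).
Multiplying by 80⁻¹ = 50 gives x ≡ 50·51 = 2550 = 19·129 + 99 ≡ 99 (mod 129).
Check: σ(99) = 80·99 + 115 = 8035 = 62·129 + 37 ≡ 37 (mod 129).

99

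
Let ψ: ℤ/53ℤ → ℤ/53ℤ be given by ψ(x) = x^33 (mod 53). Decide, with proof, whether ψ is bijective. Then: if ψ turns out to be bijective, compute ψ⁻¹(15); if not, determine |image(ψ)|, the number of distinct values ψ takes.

13

Since 53 is prime, the nonzero elements of ℤ/53ℤ form a cyclic group of order 52.
As gcd(33, 52) = 1, raising to the 33rd power is a bijection on this group: if x_1^33 ≡ x_2^33 then (x_1x_2^{−1})^33 = 1, and the only element of order dividing gcd(33, 52) = 1 is 1, so x_1 = x_2.
With ψ(0) = 0 this makes ψ injective on all of ℤ/53ℤ, hence bijective (finite equal-size domain and codomain). In particular ψ is bijective.
Since ψ is bijective, we find the preimage of 15. The inverse of x ↦ x^33 on (ℤ/53ℤ)^× is x ↦ x^41, because 33·41 = 1353 = 26·52 + 1 ≡ 1 (mod 52) and x^{52} = 1 for x ≠ 0 (Fermat). So ψ⁻¹(15) = 15^41 mod 53.
Repeated squaring mod 53: 15^1 ≡ 15, 15^2 ≡ 15² = 225 ≡ 13, 15^4 ≡ 13² = 169 ≡ 10, 15^8 ≡ 10² = 100 ≡ 47, 15^16 ≡ 47² = 2209 ≡ 36, 15^32 ≡ 36² = 1296 ≡ 24. Since 41 = 32 + 8 + 1, 15^41 ≡ 24·47·15: 24·47 = 1128 ≡ 15, then 15·15 = 225 ≡ 13. So 15^41 ≡ 13 (mod 53).
Hence ψ⁻¹(15) = 13.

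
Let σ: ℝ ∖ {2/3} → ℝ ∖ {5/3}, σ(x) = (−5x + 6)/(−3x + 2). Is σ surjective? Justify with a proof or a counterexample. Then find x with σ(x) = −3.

For any y ≠ 5/3, solving y(−3x + 2) = −5x + 6 for x gives a well-defined x ≠ 2/3. So σ is surjective.
Solving σ(x) = −3: cross-multiplying gives −5x + 6 = −3(−3x + 2), which rearranges to −14x = −12, so x = 6/7.

6/7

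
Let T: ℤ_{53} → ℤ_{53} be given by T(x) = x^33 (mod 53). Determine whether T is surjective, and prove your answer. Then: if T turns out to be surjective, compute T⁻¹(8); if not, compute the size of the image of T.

12

Since 53 is prime, the nonzero elements of ℤ_{53} form a cyclic group of order 52.
As gcd(33, 52) = 1, raising to the 33rd power is a bijection on this group: if x_1^33 ≡ x_2^33 then (x_1x_2^{−1})^33 = 1, and the only element of order dividing gcd(33, 52) = 1 is 1, so x_1 = x_2.
With T(0) = 0 this makes T injective on all of ℤ_{53}, hence bijective (finite equal-size domain and codomain). In particular T is surjective.
Since T is surjective, we find the preimage of 8. The inverse of x ↦ x^33 on (ℤ_{53})^× is x ↦ x^41, because 33·41 = 1353 = 26·52 + 1 ≡ 1 (mod 52) and x^{52} = 1 for x ≠ 0 (Fermat). So T⁻¹(8) = 8^41 mod 53.
Repeated squaring mod 53: 8^1 ≡ 8, 8^2 ≡ 8² = 64 ≡ 11, 8^4 ≡ 11² = 121 ≡ 15, 8^8 ≡ 15² = 225 ≡ 13, 8^16 ≡ 13² = 169 ≡ 10, 8^32 ≡ 10² = 100 ≡ 47. Since 41 = 32 + 8 + 1, 8^41 ≡ 47·13·8: 47·13 = 611 ≡ 28, then 28·8 = 224 ≡ 12. So 8^41 ≡ 12 (mod 53).
Hence T⁻¹(8) = 12.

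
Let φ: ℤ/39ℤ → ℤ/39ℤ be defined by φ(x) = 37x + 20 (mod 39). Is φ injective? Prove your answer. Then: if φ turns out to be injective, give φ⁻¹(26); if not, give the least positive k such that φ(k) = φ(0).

36

Suppose φ(a) = φ(b) in ℤ/39ℤ. Then 37a + 20 ≡ 37b + 20 (mod 39), thus 37(a − b) ≡ 0 (mod 39).
Since gcd(37, 39) = 1, 37 is invertible modulo 39, so a − b ≡ 0 (mod 39), i.e. a = b.
So φ is injective.
We now compute 37⁻¹ mod 39 explicitly. Euclid's algorithm: 39 = 1·37 + 2, 37 = 18·2 + 1; back-substituting gives 1 = 19·37 − 18·39, so 37⁻¹ ≡ 19 (mod 39).
Since φ is injective, we compute φ⁻¹(26): solve 37x + 20 ≡ 26 (mod 39), i.e. 37x ≡ 6 (mod 39).
Multiplying by 37⁻¹ = 19 gives x ≡ 19·6 = 114 = 2·39 + 36 ≡ 36 (mod 39).
Check: φ(36) = 37·36 + 20 = 1352 = 34·39 + 26 ≡ 26 (mod 39).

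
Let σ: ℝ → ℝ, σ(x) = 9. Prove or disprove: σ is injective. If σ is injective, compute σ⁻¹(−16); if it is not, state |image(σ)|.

1

Recall that σ is injective when σ(a) = σ(b) forces a = b.
σ(0) = 9 = σ(1) with 0 ≠ 1, so σ is not injective.
Since σ is not injective, we state |image(σ)|: the image of σ is {9}, which has 1 element.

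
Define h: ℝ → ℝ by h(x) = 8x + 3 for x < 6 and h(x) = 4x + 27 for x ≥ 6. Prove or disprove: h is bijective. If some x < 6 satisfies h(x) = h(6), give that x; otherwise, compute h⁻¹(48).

45/8

Both pieces are strictly increasing (slopes 8 and 4), so each is injective on its own interval.
The left piece maps (−∞, 6) onto (−∞, 51); the right piece maps [6, ∞) onto [51, ∞).
Since 51 = 51, the images partition ℝ: h is injective and surjective, hence bijective.
Because the two images are disjoint, no x < 6 has h(x) = h(6), so we compute h⁻¹(48): 48 lies in (−∞, 51), so solve 8x + 3 = 48: x = (48 − 3)/8 = 45/8.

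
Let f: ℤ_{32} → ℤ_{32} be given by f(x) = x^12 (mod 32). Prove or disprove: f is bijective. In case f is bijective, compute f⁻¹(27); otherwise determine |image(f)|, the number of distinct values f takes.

f(0) = 0^12 = 0.
f(2): Repeated squaring mod 32: 2^1 ≡ 2, 2^2 ≡ 2² = 4, 2^4 ≡ 4² = 16, 2^8 ≡ 16² = 256 ≡ 0. Since 12 = 8 + 4, 2^12 ≡ 0·16: 0·16 = 0. So 2^12 ≡ 0 (mod 32).
So f(0) = f(2) = 0 while 0 ≠ 2, thus f is not injective, hence not bijective.
Since f is not bijective, we determine |image(f)|. Computing x^12 mod 32 for each x (by repeated squaring, reducing mod 32 at every step), the values f(0), f(1), …, f(31) are: 0, 1, 0, 17, 0, 17, 0, 1, 0, 1, 0, 17, 0, 17, 0, 1, 0, 1, 0, 17, 0, 17, 0, 1, 0, 1, 0, 17, 0, 17, 0, 1.
The distinct values are {0, 1, 17}; there are 3 of them.

3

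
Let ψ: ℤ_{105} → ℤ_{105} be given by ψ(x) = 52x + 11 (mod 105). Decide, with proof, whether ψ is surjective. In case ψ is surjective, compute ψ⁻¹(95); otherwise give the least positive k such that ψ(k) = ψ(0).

Since gcd(52, 105) = 1, 52 is invertible modulo 105. Euclid's algorithm: 105 = 2·52 + 1; back-substituting gives 1 = 103·52 − 51·105, so 52⁻¹ ≡ 103 (mod 105).
Then y ↦ 103(y − 11) is a two-sided inverse to ψ, so every y ∈ ℤ_{105} has a preimage.
So ψ is surjective.
Since ψ is surjective, we compute ψ⁻¹(95): solve 52x + 11 ≡ 95 (mod 105), i.e. 52x ≡ 84 (mod 105).
Multiplying by 52⁻¹ = 103 gives x ≡ 103·84 = 8652 = 82·105 + 42 ≡ 42 (mod 105).
Check: ψ(42) = 52·42 + 11 = 2195 = 20·105 + 95 ≡ 95 (mod 105).

42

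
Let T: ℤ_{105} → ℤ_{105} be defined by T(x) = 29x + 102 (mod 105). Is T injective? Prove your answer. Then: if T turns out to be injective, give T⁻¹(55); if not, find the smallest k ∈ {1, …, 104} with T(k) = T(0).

By definition, T is injective if T(a) = T(b) implies a = b.
If T(a) = T(b), then 29a ≡ 29b (mod 105). Because gcd(29, 105) = 1, we may cancel 29 to get a ≡ b (mod 105).
Hence T is injective.
We now compute 29⁻¹ mod 105 explicitly. Euclid's algorithm: 105 = 3·29 + 18, 29 = 1·18 + 11, 18 = 1·11 + 7, 11 = 1·7 + 4, 7 = 1·4 + 3, 4 = 1·3 + 1; back-substituting gives 1 = 29·29 − 8·105, so 29⁻¹ ≡ 29 (mod 105).
Since T is injective, we compute T⁻¹(55): solve 29x + 102 ≡ 55 (mod 105), i.e. 29x ≡ 58 (mod 105).
Multiplying by 29⁻¹ = 29 gives x ≡ 29·58 = 1682 = 16·105 + 2 ≡ 2 (mod 105).
Check: T(2) = 29·2 + 102 = 160 = 1·105 + 55 ≡ 55 (mod 105).

2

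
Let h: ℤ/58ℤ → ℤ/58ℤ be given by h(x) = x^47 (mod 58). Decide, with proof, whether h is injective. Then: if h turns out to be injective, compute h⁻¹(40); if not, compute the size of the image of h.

26

Computing x^47 mod 58 for each x (by repeated squaring, reducing mod 58 at every step), the values h(0), h(1), …, h(57) are: 0, 1, 26, 47, 38, 51, 4, 45, 2, 5, 50, 15, 46, 35, 10, 19, 52, 41, 14, 37, 24, 27, 42, 25, 36, 49, 40, 3, 28, 29, 30, 55, 18, 9, 22, 33, 16, 31, 34, 21, 44, 17, 6, 39, 48, 23, 12, 43, 8, 53, 56, 13, 54, 7, 20, 11, 32, 57.
Every element of ℤ/58ℤ appears exactly once in this list, so h is a bijection, and in particular injective.
Since h is injective, we read off the preimage of 40 from the same table: h(26) = 40, so h⁻¹(40) = 26.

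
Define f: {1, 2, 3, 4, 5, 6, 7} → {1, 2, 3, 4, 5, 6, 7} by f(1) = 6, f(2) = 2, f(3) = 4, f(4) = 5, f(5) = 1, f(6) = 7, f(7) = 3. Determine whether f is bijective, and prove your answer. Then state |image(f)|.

The values 6, 2, 4, 5, 1, 7, 3 are a permutation of {1, 2, 3, 4, 5, 6, 7}: each element appears exactly once.
So f is injective and surjective, hence bijective.
The image of f is {1, 2, 3, 4, 5, 6, 7}, which has 7 elements.

7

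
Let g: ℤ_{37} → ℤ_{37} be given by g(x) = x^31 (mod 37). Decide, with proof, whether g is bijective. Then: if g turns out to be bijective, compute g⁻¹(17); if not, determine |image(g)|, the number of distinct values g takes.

Since 37 is prime, the nonzero elements of ℤ_{37} form a cyclic group of order 36.
As gcd(31, 36) = 1, raising to the 31st power is a bijection on this group: if u^31 ≡ v^31 then (uv^{−1})^31 = 1, and the only element of order dividing gcd(31, 36) = 1 is 1, so u = v.
With g(0) = 0 this makes g injective on all of ℤ_{37}, hence bijective (finite equal-size domain and codomain). In particular g is bijective.
Since g is bijective, we find the preimage of 17. The inverse of x ↦ x^31 on (ℤ_{37})^× is x ↦ x^7, because 31·7 = 217 = 6·36 + 1 ≡ 1 (mod 36) and x^{36} = 1 for x ≠ 0 (Fermat). So g⁻¹(17) = 17^7 mod 37.
Repeated squaring mod 37: 17^1 ≡ 17, 17^2 ≡ 17² = 289 ≡ 30, 17^4 ≡ 30² = 900 ≡ 12. Since 7 = 4 + 2 + 1, 17^7 ≡ 12·30·17: 12·30 = 360 ≡ 27, then 27·17 = 459 ≡ 15. So 17^7 ≡ 15 (mod 37).
Hence g⁻¹(17) = 15.

15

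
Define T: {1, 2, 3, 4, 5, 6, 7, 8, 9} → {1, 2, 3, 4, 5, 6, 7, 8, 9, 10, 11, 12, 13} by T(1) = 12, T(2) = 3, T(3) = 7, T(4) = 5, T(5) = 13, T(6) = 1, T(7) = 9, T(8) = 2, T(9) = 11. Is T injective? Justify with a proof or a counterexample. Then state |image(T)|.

9

The values T(1), …, T(9) are 12, 3, 7, 5, 13, 1, 9, 2, 11 — all distinct.
So T(u) = T(v) only when u = v, and T is injective.
The image of T is {1, 2, 3, 5, 7, 9, 11, 12, 13}, which has 9 elements.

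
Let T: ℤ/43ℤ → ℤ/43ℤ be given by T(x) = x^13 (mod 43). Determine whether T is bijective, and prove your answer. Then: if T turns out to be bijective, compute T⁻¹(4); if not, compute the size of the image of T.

Since 43 is prime, the nonzero elements of ℤ/43ℤ form a cyclic group of order 42.
As gcd(13, 42) = 1, raising to the 13th power is a bijection on this group: if u^13 ≡ v^13 then (uv^{−1})^13 = 1, and the only element of order dividing gcd(13, 42) = 1 is 1, so u = v.
With T(0) = 0 this makes T injective on all of ℤ/43ℤ, hence bijective (finite equal-size domain and codomain). In particular T is bijective.
Since T is bijective, we find the preimage of 4. The inverse of x ↦ x^13 on (ℤ/43ℤ)^× is x ↦ x^13, because 13·13 = 169 = 4·42 + 1 ≡ 1 (mod 42) and x^{42} = 1 for x ≠ 0 (Fermat). So T⁻¹(4) = 4^13 mod 43.
Repeated squaring mod 43: 4^1 ≡ 4, 4^2 ≡ 4² = 16, 4^4 ≡ 16² = 256 ≡ 41, 4^8 ≡ 41² = 1681 ≡ 4. Since 13 = 8 + 4 + 1, 4^13 ≡ 4·41·4: 4·41 = 164 ≡ 35, then 35·4 = 140 ≡ 11. So 4^13 ≡ 11 (mod 43).
Hence T⁻¹(4) = 11.

11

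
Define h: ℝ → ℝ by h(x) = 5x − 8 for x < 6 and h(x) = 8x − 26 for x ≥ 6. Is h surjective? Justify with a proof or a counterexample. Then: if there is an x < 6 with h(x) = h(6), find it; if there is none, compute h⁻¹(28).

27/4

Both pieces are strictly increasing (slopes 5 and 8), so each is injective on its own interval.
The left piece maps (−∞, 6) onto (−∞, 22); the right piece maps [6, ∞) onto [22, ∞).
These images together cover ℝ, so h is surjective.
Because the two images are disjoint, no x < 6 has h(x) = h(6), so we compute h⁻¹(28): 28 lies in [22, ∞), so solve 8x − 26 = 28: x = (28 + 26)/8 = 27/4.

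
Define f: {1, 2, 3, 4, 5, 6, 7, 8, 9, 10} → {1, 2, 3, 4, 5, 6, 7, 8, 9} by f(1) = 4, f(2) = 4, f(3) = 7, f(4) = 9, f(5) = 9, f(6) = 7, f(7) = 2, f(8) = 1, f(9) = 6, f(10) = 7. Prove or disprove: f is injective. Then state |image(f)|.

6

f(1) = 4 = f(2) with 1 ≠ 2, so f is not injective.
The image of f is {1, 2, 4, 6, 7, 9}, which has 6 elements.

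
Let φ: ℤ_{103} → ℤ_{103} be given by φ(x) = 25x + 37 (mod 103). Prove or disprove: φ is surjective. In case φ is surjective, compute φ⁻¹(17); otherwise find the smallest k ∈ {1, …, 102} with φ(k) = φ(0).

61

Recall that surjectivity means every element of the codomain has a preimage under φ.
Since gcd(25, 103) = 1, 25 is invertible modulo 103. Euclid's algorithm: 103 = 4·25 + 3, 25 = 8·3 + 1; back-substituting gives 1 = 33·25 − 8·103, so 25⁻¹ ≡ 33 (mod 103).
Then y ↦ 33(y − 37) is a two-sided inverse to φ, so every y ∈ ℤ_{103} has a preimage.
Hence φ is surjective.
Since φ is surjective, we compute φ⁻¹(17): solve 25x + 37 ≡ 17 (mod 103), i.e. 25x ≡ 83 (mod 103).
Multiplying by 25⁻¹ = 33 gives x ≡ 33·83 = 2739 = 26·103 + 61 ≡ 61 (mod 103).
Check: φ(61) = 25·61 + 37 = 1562 = 15·103 + 17 ≡ 17 (mod 103).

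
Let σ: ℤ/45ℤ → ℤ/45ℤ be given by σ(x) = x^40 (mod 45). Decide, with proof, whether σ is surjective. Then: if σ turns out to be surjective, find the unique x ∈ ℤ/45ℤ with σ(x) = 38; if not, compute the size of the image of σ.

σ(3): Repeated squaring mod 45: 3^1 ≡ 3, 3^2 ≡ 3² = 9, 3^4 ≡ 9² = 81 ≡ 36, 3^8 ≡ 36² = 1296 ≡ 36, 3^16 ≡ 36² = 1296 ≡ 36, 3^32 ≡ 36² = 1296 ≡ 36. Since 40 = 32 + 8, 3^40 ≡ 36·36: 36·36 = 1296 ≡ 36. So 3^40 ≡ 36 (mod 45).
σ(6): Repeated squaring mod 45: 6^1 ≡ 6, 6^2 ≡ 6² = 36, 6^4 ≡ 36² = 1296 ≡ 36, 6^8 ≡ 36² = 1296 ≡ 36, 6^16 ≡ 36² = 1296 ≡ 36, 6^32 ≡ 36² = 1296 ≡ 36. Since 40 = 32 + 8, 6^40 ≡ 36·36: 36·36 = 1296 ≡ 36. So 6^40 ≡ 36 (mod 45).
So σ(3) = σ(6) = 36 while 3 ≠ 6, so σ is not injective.
A non-injective map from the 45-element set ℤ/45ℤ to itself takes at most 44 distinct values, so it cannot be surjective. Thus σ is not surjective.
Since σ is not surjective, we determine |image(σ)|. Computing x^40 mod 45 for each x (by repeated squaring, reducing mod 45 at every step), the values σ(0), σ(1), …, σ(44) are: 0, 1, 16, 36, 31, 40, 36, 16, 1, 36, 10, 16, 36, 31, 31, 0, 16, 1, 36, 1, 25, 36, 31, 31, 36, 25, 1, 36, 1, 16, 0, 31, 31, 36, 16, 10, 36, 1, 16, 36, 40, 31, 36, 16, 1.
The distinct values are {0, 1, 10, 16, 25, 31, 36, 40}; there are 8 of them.

8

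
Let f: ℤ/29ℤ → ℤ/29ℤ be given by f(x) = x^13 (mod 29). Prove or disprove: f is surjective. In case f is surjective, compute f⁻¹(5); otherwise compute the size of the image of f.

Since 29 is prime, the nonzero elements of ℤ/29ℤ form a cyclic group of order 28.
As gcd(13, 28) = 1, raising to the 13th power is a bijection on this group: if s^13 ≡ t^13 then (st^{−1})^13 = 1, and the only element of order dividing gcd(13, 28) = 1 is 1, so s = t.
With f(0) = 0 this makes f injective on all of ℤ/29ℤ, hence bijective (finite equal-size domain and codomain). In particular f is surjective.
Since f is surjective, we find the preimage of 5. The inverse of x ↦ x^13 on (ℤ/29ℤ)^× is x ↦ x^13, because 13·13 = 169 = 6·28 + 1 ≡ 1 (mod 28) and x^{28} = 1 for x ≠ 0 (Fermat). So f⁻¹(5) = 5^13 mod 29.
Repeated squaring mod 29: 5^1 ≡ 5, 5^2 ≡ 5² = 25, 5^4 ≡ 25² = 625 ≡ 16, 5^8 ≡ 16² = 256 ≡ 24. Since 13 = 8 + 4 + 1, 5^13 ≡ 24·16·5: 24·16 = 384 ≡ 7, then 7·5 = 35 ≡ 6. So 5^13 ≡ 6 (mod 29).
Hence f⁻¹(5) = 6.

6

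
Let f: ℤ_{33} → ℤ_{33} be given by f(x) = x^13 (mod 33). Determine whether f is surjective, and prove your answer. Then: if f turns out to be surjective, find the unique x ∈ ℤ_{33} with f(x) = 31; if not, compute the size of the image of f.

4

Computing x^13 mod 33 for each x (by repeated squaring, reducing mod 33 at every step), the values f(0), f(1), …, f(32) are: 0, 1, 8, 27, 31, 26, 18, 13, 17, 3, 10, 11, 12, 19, 5, 9, 4, 29, 24, 28, 14, 21, 22, 23, 30, 16, 20, 15, 7, 2, 6, 25, 32.
Every element of ℤ_{33} appears exactly once in this list, so f is a bijection, and in particular surjective.
Since f is surjective, we read off the preimage of 31 from the same table: f(4) = 31, so f⁻¹(31) = 4.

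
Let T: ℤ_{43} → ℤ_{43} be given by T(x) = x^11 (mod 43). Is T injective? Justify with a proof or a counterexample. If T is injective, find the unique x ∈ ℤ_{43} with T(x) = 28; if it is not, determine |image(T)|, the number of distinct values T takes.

Since 43 is prime, the nonzero elements of ℤ_{43} form a cyclic group of order 42.
As gcd(11, 42) = 1, raising to the 11th power is a bijection on this group: if s^11 ≡ t^11 then (st^{−1})^11 = 1, and the only element of order dividing gcd(11, 42) = 1 is 1, so s = t.
With T(0) = 0 this makes T injective on all of ℤ_{43}, hence bijective (finite equal-size domain and codomain). In particular T is injective.
Since T is injective, we find the preimage of 28. The inverse of x ↦ x^11 on (ℤ_{43})^× is x ↦ x^23, because 11·23 = 253 = 6·42 + 1 ≡ 1 (mod 42) and x^{42} = 1 for x ≠ 0 (Fermat). So T⁻¹(28) = 28^23 mod 43.
Repeated squaring mod 43: 28^1 ≡ 28, 28^2 ≡ 28² = 784 ≡ 10, 28^4 ≡ 10² = 100 ≡ 14, 28^8 ≡ 14² = 196 ≡ 24, 28^16 ≡ 24² = 576 ≡ 17. Since 23 = 16 + 4 + 2 + 1, 28^23 ≡ 17·14·10·28: 17·14 = 238 ≡ 23, then 23·10 = 230 ≡ 15, then 15·28 = 420 ≡ 33. So 28^23 ≡ 33 (mod 43).
Hence T⁻¹(28) = 33.

33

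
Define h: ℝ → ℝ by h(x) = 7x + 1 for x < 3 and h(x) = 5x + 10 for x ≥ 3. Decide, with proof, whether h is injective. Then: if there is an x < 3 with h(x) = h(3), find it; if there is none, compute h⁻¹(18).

17/7

Both pieces are strictly increasing (slopes 7 and 5), so each is injective on its own interval.
The left piece maps (−∞, 3) onto (−∞, 22); the right piece maps [3, ∞) onto [25, ∞).
These images are disjoint, so no value is attained by both pieces. Thus h is injective.
Because the two images are disjoint, no x < 3 has h(x) = h(3), so we compute h⁻¹(18): 18 lies in (−∞, 22), so solve 7x + 1 = 18: x = (18 − 1)/7 = 17/7.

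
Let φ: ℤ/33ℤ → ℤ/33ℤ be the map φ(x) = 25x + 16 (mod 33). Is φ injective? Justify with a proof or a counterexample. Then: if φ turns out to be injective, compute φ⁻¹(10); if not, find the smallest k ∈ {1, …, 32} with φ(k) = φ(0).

9

Suppose φ(a) = φ(b) in ℤ/33ℤ. Then 25a + 16 ≡ 25b + 16 (mod 33), therefore 25(a − b) ≡ 0 (mod 33).
Since gcd(25, 33) = 1, 25 is invertible modulo 33, thus a − b ≡ 0 (mod 33), i.e. a = b.
Thus φ is injective.
We now compute 25⁻¹ mod 33 explicitly. Euclid's algorithm: 33 = 1·25 + 8, 25 = 3·8 + 1; back-substituting gives 1 = 4·25 − 3·33, so 25⁻¹ ≡ 4 (mod 33).
Since φ is injective, we compute φ⁻¹(10): solve 25x + 16 ≡ 10 (mod 33), i.e. 25x ≡ 27 (mod 33).
Multiplying by 25⁻¹ = 4 gives x ≡ 4·27 = 108 = 3·33 + 9 ≡ 9 (mod 33).
Check: φ(9) = 25·9 + 16 = 241 = 7·33 + 10 ≡ 10 (mod 33).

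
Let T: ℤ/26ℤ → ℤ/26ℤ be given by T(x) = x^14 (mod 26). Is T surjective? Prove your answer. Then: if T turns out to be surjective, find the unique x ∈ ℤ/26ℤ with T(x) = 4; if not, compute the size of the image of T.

T(12): Repeated squaring mod 26: 12^1 ≡ 12, 12^2 ≡ 12² = 144 ≡ 14, 12^4 ≡ 14² = 196 ≡ 14, 12^8 ≡ 14² = 196 ≡ 14. Since 14 = 8 + 4 + 2, 12^14 ≡ 14·14·14: 14·14 = 196 ≡ 14, then 14·14 = 196 ≡ 14. So 12^14 ≡ 14 (mod 26).
T(14): Repeated squaring mod 26: 14^1 ≡ 14, 14^2 ≡ 14² = 196 ≡ 14, 14^4 ≡ 14² = 196 ≡ 14, 14^8 ≡ 14² = 196 ≡ 14. Since 14 = 8 + 4 + 2, 14^14 ≡ 14·14·14: 14·14 = 196 ≡ 14, then 14·14 = 196 ≡ 14. So 14^14 ≡ 14 (mod 26).
So T(12) = T(14) = 14 while 12 ≠ 14, thus T is not injective.
A non-injective map from the 26-element set ℤ/26ℤ to itself takes at most 25 distinct values, so it cannot be surjective. So T is not surjective.
Since T is not surjective, we determine |image(T)|. Computing x^14 mod 26 for each x (by repeated squaring, reducing mod 26 at every step), the values T(0), T(1), …, T(25) are: 0, 1, 4, 9, 16, 25, 10, 23, 12, 3, 22, 17, 14, 13, 14, 17, 22, 3, 12, 23, 10, 25, 16, 9, 4, 1.
The distinct values are {0, 1, 3, 4, 9, 10, 12, 13, 14, 16, 17, 22, 23, 25}; there are 14 of them.

14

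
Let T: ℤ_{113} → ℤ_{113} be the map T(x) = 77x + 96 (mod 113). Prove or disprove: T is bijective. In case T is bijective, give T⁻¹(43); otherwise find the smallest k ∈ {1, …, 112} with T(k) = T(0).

Suppose T(x_1) = T(x_2) in ℤ_{113}. Then 77x_1 + 96 ≡ 77x_2 + 96 (mod 113), so 77(x_1 − x_2) ≡ 0 (mod 113).
Since gcd(77, 113) = 1, 77 is invertible modulo 113, hence x_1 − x_2 ≡ 0 (mod 113), i.e. x_1 = x_2.
We now compute 77⁻¹ mod 113 explicitly. Euclid's algorithm: 113 = 1·77 + 36, 77 = 2·36 + 5, 36 = 7·5 + 1; back-substituting gives 1 = 91·77 − 62·113, so 77⁻¹ ≡ 91 (mod 113).
For any y ∈ ℤ_{113}, x = 91(y − 96) mod 113 satisfies T(x) = 77·91(y − 96) + 96 ≡ y (since 77·91 ≡ 1 mod 113). So every y has a preimage.
Thus T is bijective.
Since T is bijective, we compute T⁻¹(43): solve 77x + 96 ≡ 43 (mod 113), i.e. 77x ≡ 60 (mod 113).
Multiplying by 77⁻¹ = 91 gives x ≡ 91·60 = 5460 = 48·113 + 36 ≡ 36 (mod 113).
Check: T(36) = 77·36 + 96 = 2868 = 25·113 + 43 ≡ 43 (mod 113).

36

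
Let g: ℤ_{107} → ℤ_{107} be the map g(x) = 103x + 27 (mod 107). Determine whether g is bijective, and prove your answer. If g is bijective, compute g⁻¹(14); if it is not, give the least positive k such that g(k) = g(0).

By definition, g is injective when g(u) = g(v) forces u = v.
If g(u) = g(v), then 103u ≡ 103v (mod 107). Because gcd(103, 107) = 1, we may cancel 103 to get u ≡ v (mod 107).
We now compute 103⁻¹ mod 107 explicitly. Euclid's algorithm: 107 = 1·103 + 4, 103 = 25·4 + 3, 4 = 1·3 + 1; back-substituting gives 1 = 80·103 − 77·107, so 103⁻¹ ≡ 80 (mod 107).
Then y ↦ 80(y − 27) is a two-sided inverse to g, so every y ∈ ℤ_{107} has a preimage.
Thus g is bijective.
Since g is bijective, we find g⁻¹(14): we need 103x ≡ 14 − 27 ≡ 94 (mod 107). Using 103⁻¹ = 80: x ≡ 80·94 = 7520 = 70·107 + 30, so x = 30.
Check: g(30) = 103·30 + 27 = 3117 = 29·107 + 14 ≡ 14 (mod 107).

30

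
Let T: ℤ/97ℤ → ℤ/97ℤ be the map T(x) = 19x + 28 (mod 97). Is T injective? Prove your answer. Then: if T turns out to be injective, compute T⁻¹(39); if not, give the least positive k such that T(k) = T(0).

21

If T(x_1) = T(x_2), then 19x_1 ≡ 19x_2 (mod 97). Because gcd(19, 97) = 1, we may cancel 19 to get x_1 ≡ x_2 (mod 97).
Thus T is injective.
We now compute 19⁻¹ mod 97 explicitly. Euclid's algorithm: 97 = 5·19 + 2, 19 = 9·2 + 1; back-substituting gives 1 = 46·19 − 9·97, so 19⁻¹ ≡ 46 (mod 97).
Since T is injective, we compute T⁻¹(39): solve 19x + 28 ≡ 39 (mod 97), i.e. 19x ≡ 11 (mod 97).
Multiplying by 19⁻¹ = 46 gives x ≡ 46·11 = 506 = 5·97 + 21 ≡ 21 (mod 97).
Check: T(21) = 19·21 + 28 = 427 = 4·97 + 39 ≡ 39 (mod 97).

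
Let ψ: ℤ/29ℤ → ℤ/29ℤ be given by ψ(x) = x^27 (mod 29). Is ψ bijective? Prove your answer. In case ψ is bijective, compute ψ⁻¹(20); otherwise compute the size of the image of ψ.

Since 29 is prime, the nonzero elements of ℤ/29ℤ form a cyclic group of order 28.
As gcd(27, 28) = 1, raising to the 27th power is a bijection on this group: if s^27 ≡ t^27 then (st^{−1})^27 = 1, and the only element of order dividing gcd(27, 28) = 1 is 1, so s = t.
With ψ(0) = 0 this makes ψ injective on all of ℤ/29ℤ, hence bijective (finite equal-size domain and codomain). In particular ψ is bijective.
Since ψ is bijective, we find the preimage of 20. The inverse of x ↦ x^27 on (ℤ/29ℤ)^× is x ↦ x^27, because 27·27 = 729 = 26·28 + 1 ≡ 1 (mod 28) and x^{28} = 1 for x ≠ 0 (Fermat). So ψ⁻¹(20) = 20^27 mod 29.
Repeated squaring mod 29: 20^1 ≡ 20, 20^2 ≡ 20² = 400 ≡ 23, 20^4 ≡ 23² = 529 ≡ 7, 20^8 ≡ 7² = 49 ≡ 20, 20^16 ≡ 20² = 400 ≡ 23. Since 27 = 16 + 8 + 2 + 1, 20^27 ≡ 23·20·23·20: 23·20 = 460 ≡ 25, then 25·23 = 575 ≡ 24, then 24·20 = 480 ≡ 16. So 20^27 ≡ 16 (mod 29).
Hence ψ⁻¹(20) = 16.

16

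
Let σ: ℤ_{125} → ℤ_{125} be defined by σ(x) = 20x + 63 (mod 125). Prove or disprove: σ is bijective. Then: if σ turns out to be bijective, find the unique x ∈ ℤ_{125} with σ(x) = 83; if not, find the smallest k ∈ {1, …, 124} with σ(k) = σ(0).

25

Recall that σ is injective when σ(u) = σ(v) forces u = v.
We have gcd(20, 125) = 5 > 1. Taking u = 0 and v = 25: σ(0) = 63 and σ(25) = 20·25 + 63 = 563 ≡ 63 (mod 125).
So σ(0) = σ(25) while 0 ≠ 25, thus σ is not injective, hence not bijective.
Since σ is not bijective, we find the least positive k with σ(k) = σ(0): this means 20k ≡ 0 (mod 125), i.e. 125 ∣ 20k. Since gcd(20, 125) = 5, dividing through by 5 this holds exactly when 25 ∣ 4k, and as gcd(4, 25) = 1, exactly when 25 ∣ k.
The smallest positive such k is 25.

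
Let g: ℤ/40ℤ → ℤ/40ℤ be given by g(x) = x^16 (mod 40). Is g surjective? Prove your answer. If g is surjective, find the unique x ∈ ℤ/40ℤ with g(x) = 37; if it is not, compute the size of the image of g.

g(1) = 1^16 = 1.
g(3): Repeated squaring mod 40: 3^1 ≡ 3, 3^2 ≡ 3² = 9, 3^4 ≡ 9² = 81 ≡ 1, 3^8 ≡ 1² = 1, 3^16 ≡ 1² = 1. So 3^16 ≡ 1 (mod 40).
So g(1) = g(3) = 1 while 1 ≠ 3, so g is not injective.
A non-injective map from the 40-element set ℤ/40ℤ to itself takes at most 39 distinct values, so it cannot be surjective. Hence g is not surjective.
Since g is not surjective, we determine |image(g)|. Computing x^16 mod 40 for each x (by repeated squaring, reducing mod 40 at every step), the values g(0), g(1), …, g(39) are: 0, 1, 16, 1, 16, 25, 16, 1, 16, 1, 0, 1, 16, 1, 16, 25, 16, 1, 16, 1, 0, 1, 16, 1, 16, 25, 16, 1, 16, 1, 0, 1, 16, 1, 16, 25, 16, 1, 16, 1.
The distinct values are {0, 1, 16, 25}; there are 4 of them.

4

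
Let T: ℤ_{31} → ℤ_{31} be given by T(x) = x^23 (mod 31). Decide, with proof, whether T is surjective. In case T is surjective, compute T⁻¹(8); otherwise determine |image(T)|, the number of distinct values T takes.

Since 31 is prime, the nonzero elements of ℤ_{31} form a cyclic group of order 30.
As gcd(23, 30) = 1, raising to the 23rd power is a bijection on this group: if u^23 ≡ v^23 then (uv^{−1})^23 = 1, and the only element of order dividing gcd(23, 30) = 1 is 1, so u = v.
With T(0) = 0 this makes T injective on all of ℤ_{31}, hence bijective (finite equal-size domain and codomain). In particular T is surjective.
Since T is surjective, we find the preimage of 8. The inverse of x ↦ x^23 on (ℤ_{31})^× is x ↦ x^17, because 23·17 = 391 = 13·30 + 1 ≡ 1 (mod 30) and x^{30} = 1 for x ≠ 0 (Fermat). So T⁻¹(8) = 8^17 mod 31.
Repeated squaring mod 31: 8^1 ≡ 8, 8^2 ≡ 8² = 64 ≡ 2, 8^4 ≡ 2² = 4, 8^8 ≡ 4² = 16, 8^16 ≡ 16² = 256 ≡ 8. Since 17 = 16 + 1, 8^17 ≡ 8·8: 8·8 = 64 ≡ 2. So 8^17 ≡ 2 (mod 31).
Hence T⁻¹(8) = 2.

2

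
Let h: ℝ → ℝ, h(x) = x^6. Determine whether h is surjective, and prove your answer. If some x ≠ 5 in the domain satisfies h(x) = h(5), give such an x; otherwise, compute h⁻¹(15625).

Since 6 is even, x^6 ≥ 0 for all x ∈ ℝ, so −1 ∈ ℝ has no preimage. Thus h is not surjective.
For the follow-up, such an x exists: taking x = −5 ∈ ℝ gives h(−5) = 15625 = h(5) with −5 ≠ 5.

-5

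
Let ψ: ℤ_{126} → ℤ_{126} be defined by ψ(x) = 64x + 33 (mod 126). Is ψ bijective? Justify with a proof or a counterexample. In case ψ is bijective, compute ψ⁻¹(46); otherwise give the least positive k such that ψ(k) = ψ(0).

63

We have gcd(64, 126) = 2 > 1. Taking s = 0 and t = 63: ψ(0) = 33 and ψ(63) = 64·63 + 33 = 4065 ≡ 33 (mod 126).
So ψ(0) = ψ(63) while 0 ≠ 63, so ψ is not injective, hence not bijective.
Since ψ is not bijective, we find the least positive k with ψ(k) = ψ(0): this means 64k ≡ 0 (mod 126), i.e. 126 ∣ 64k. Since gcd(64, 126) = 2, dividing through by 2 this holds exactly when 63 ∣ 32k, and as gcd(32, 63) = 1, exactly when 63 ∣ k.
The smallest positive such k is 63.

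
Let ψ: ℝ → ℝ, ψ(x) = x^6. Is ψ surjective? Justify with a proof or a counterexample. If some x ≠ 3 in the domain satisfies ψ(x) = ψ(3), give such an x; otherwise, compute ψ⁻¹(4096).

-3

Since 6 is even, x^6 ≥ 0 for all x ∈ ℝ, so −1 ∈ ℝ has no preimage. Thus ψ is not surjective.
For the follow-up, such an x exists: taking x = −3 ∈ ℝ gives ψ(−3) = 729 = ψ(3) with −3 ≠ 3.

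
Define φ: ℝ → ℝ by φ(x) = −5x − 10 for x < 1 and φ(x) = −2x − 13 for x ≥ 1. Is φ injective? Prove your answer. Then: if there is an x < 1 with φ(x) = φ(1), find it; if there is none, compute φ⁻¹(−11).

Both pieces are strictly decreasing (slopes −5 and −2), so each is injective on its own interval.
The left piece maps (−∞, 1) onto (−15, ∞); the right piece maps [1, ∞) onto (−∞, −15].
These images are disjoint, so no value is attained by both pieces. Thus φ is injective.
Because the two images are disjoint, no x < 1 has φ(x) = φ(1), so we compute φ⁻¹(−11): −11 lies in (−15, ∞), so solve −5x − 10 = −11: x = (−11 + 10)/(−5) = 1/5.

1/5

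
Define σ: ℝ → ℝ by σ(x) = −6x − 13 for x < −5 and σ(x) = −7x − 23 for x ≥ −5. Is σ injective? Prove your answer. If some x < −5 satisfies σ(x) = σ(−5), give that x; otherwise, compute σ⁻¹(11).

-34/7

Both pieces are strictly decreasing (slopes −6 and −7), so each is injective on its own interval.
The left piece maps (−∞, −5) onto (17, ∞); the right piece maps [−5, ∞) onto (−∞, 12].
These images are disjoint, so no value is attained by both pieces. Hence σ is injective.
Because the two images are disjoint, no x < −5 has σ(x) = σ(−5), so we compute σ⁻¹(11): 11 lies in (−∞, 12], so solve −7x − 23 = 11: x = (11 + 23)/(−7) = −34/7.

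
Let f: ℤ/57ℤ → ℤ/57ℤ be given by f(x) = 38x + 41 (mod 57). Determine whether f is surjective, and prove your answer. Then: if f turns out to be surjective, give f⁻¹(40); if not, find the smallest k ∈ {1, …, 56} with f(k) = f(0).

Recall: f is surjective if every y in the codomain equals f(x) for some x in the domain.
Since gcd(38, 57) = 19, we have 38x ≡ 0 (mod 19) for all x, so f(x) ≡ 3 (mod 19).
But 0 ≢ 3 (mod 19), so 0 ∈ ℤ/57ℤ has no preimage. Therefore f is not surjective.
Since f is not surjective, we find the least positive k with f(k) = f(0): this means 38k ≡ 0 (mod 57), i.e. 57 ∣ 38k. Since gcd(38, 57) = 19, dividing through by 19 this holds exactly when 3 ∣ 2k, and as gcd(2, 3) = 1, exactly when 3 ∣ k.
The smallest positive such k is 3.

3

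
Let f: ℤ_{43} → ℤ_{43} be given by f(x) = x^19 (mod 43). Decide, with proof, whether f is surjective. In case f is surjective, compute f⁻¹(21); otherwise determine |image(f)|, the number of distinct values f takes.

16

Since 43 is prime, the nonzero elements of ℤ_{43} form a cyclic group of order 42.
As gcd(19, 42) = 1, raising to the 19th power is a bijection on this group: if s^19 ≡ t^19 then (st^{−1})^19 = 1, and the only element of order dividing gcd(19, 42) = 1 is 1, so s = t.
With f(0) = 0 this makes f injective on all of ℤ_{43}, hence bijective (finite equal-size domain and codomain). In particular f is surjective.
Since f is surjective, we find the preimage of 21. The inverse of x ↦ x^19 on (ℤ_{43})^× is x ↦ x^31, because 19·31 = 589 = 14·42 + 1 ≡ 1 (mod 42) and x^{42} = 1 for x ≠ 0 (Fermat). So f⁻¹(21) = 21^31 mod 43.
Repeated squaring mod 43: 21^1 ≡ 21, 21^2 ≡ 21² = 441 ≡ 11, 21^4 ≡ 11² = 121 ≡ 35, 21^8 ≡ 35² = 1225 ≡ 21, 21^16 ≡ 21² = 441 ≡ 11. Since 31 = 16 + 8 + 4 + 2 + 1, 21^31 ≡ 11·21·35·11·21: 11·21 = 231 ≡ 16, then 16·35 = 560 ≡ 1, then 1·11 = 11, then 11·21 = 231 ≡ 16. So 21^31 ≡ 16 (mod 43).
Hence f⁻¹(21) = 16.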